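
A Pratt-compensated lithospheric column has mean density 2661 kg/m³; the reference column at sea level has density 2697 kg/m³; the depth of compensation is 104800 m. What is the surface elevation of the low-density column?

1420 m

ρ_ref D = ρ (D + h) → h = D (ρ_ref − ρ)/ρ.
h = 104800 m × (2697 − 2661)/2661 = 1420 m.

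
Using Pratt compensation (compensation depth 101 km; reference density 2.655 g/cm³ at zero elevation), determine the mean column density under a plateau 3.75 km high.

Pratt balance: ρ_ref D = ρ (D + h).
ρ = ρ_ref D/(D + h) = 2.655 × 101 km/(101 km + 3.75 km) = 2.56 g/cm³.

2.56 g/cm³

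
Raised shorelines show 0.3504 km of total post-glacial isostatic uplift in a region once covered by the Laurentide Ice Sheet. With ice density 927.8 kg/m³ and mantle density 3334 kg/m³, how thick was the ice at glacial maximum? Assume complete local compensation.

u = t ρ_ice/ρ_m → t = u ρ_m/ρ_ice = 0.3504 km × 3334/927.8 = 1.26 km.

1.26 km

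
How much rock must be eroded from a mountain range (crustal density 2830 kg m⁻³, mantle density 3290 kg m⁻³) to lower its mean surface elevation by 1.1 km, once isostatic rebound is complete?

7.87 km

Net drop Δ = e − u = e − e ρ_c/ρ_m = e (ρ_m − ρ_c)/ρ_m.
e = Δ ρ_m/(ρ_m − ρ_c) = 1.1 km × 3290/460 = 7.87 km.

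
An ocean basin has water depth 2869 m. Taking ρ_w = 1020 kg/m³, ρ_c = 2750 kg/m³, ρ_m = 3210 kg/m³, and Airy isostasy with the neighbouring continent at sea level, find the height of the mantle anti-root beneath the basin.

10800 m

Balancing pressure at the compensation depth: replacing crust with seawater at the top is compensated by replacing crust with mantle at the base: d (ρ_c − ρ_w) = a (ρ_m − ρ_c).
a = d (ρ_c − ρ_w)/(ρ_m − ρ_c) = 2869 m × 1730/460 = 10800 m.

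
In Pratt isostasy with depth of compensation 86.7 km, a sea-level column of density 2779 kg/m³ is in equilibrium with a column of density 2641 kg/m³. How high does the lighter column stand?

ρ_ref D = ρ (D + h) → h = D (ρ_ref − ρ)/ρ.
h = 86.7 km × (2779 − 2641)/2641 = 4.53 km.

4.53 km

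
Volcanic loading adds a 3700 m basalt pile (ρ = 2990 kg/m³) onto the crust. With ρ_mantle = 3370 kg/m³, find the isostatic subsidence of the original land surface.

Subaerial loading: s = t ρ_load / ρ_m.
s = 3700 m × 2990/3370 = 3280 m.

3280 m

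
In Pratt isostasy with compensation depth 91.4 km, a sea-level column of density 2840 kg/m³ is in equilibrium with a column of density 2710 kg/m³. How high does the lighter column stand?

ρ_ref D = ρ (D + h) → h = D (ρ_ref − ρ)/ρ.
h = 91.4 km × (2840 − 2710)/2710 = 4.38 km.

4.38 km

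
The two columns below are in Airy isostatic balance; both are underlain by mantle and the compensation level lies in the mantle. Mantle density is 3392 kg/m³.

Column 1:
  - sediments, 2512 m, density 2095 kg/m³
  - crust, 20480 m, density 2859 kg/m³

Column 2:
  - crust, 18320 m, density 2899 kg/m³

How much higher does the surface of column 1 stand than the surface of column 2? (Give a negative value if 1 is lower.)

1520 m

For any compensation level in the mantle, the mantle terms cancel and isostasy reduces to e = (Σt_1 − Σt_2) − (Σ(ρt)_1 − Σ(ρt)_2) / ρ_m.
Σt_1 = 22992 m; Σt_2 = 18320 m; Σ(ρt)_1 = 63814960; Σ(ρt)_2 = 53109680 (in m·kg/m³).
e = (22992 − 18320) − (63814960 − 53109680) / 3392 = 1520 m.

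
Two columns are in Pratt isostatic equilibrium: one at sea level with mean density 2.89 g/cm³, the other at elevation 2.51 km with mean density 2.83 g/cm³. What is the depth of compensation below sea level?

118 km

ρ_ref D = ρ (D + h) → D (ρ_ref − ρ) = ρ h.
D = ρ h/(ρ_ref − ρ) = 2.83 × 2.51 km/(2.89 − 2.83) = 118 km.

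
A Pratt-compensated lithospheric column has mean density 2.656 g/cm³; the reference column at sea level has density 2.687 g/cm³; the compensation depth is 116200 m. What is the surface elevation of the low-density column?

1360 m

ρ_ref D = ρ (D + h) → h = D (ρ_ref − ρ)/ρ.
h = 116200 m × (2.687 − 2.656)/2.656 = 1360 m.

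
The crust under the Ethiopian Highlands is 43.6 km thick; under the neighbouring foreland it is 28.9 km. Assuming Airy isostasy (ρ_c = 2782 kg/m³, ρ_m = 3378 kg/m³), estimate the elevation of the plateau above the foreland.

2.59 km

Excess crust Δ = 43.6 km − 28.9 km = 14.7 km, split between elevation h and root r with h + r = Δ.
Airy balance ρ_c h = (ρ_m − ρ_c) r gives r = h ρ_c/(ρ_m − ρ_c), so h (1 + ρ_c/(ρ_m − ρ_c)) = Δ, i.e. h = Δ (ρ_m − ρ_c)/ρ_m.
h = 14.7 km × 596/3378 = 2.59 km.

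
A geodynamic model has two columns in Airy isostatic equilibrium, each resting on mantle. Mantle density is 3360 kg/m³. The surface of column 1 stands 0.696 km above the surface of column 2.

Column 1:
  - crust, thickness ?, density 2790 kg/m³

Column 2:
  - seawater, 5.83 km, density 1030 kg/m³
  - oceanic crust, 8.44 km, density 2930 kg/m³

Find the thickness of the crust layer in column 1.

34.3 km

Take the compensation level at the base of the deeper column (depth z_c below the surface of column 1) and equate Σ ρ_i t_i down to z_c; mantle fills any gap and the z_c terms cancel.
Column 1: x×2790 + (z_c − 0 − x)×3360
Column 2: 0.696×0 + 5.83×1030 + 8.44×2930 + (z_c − 0.696 − 14.27)×3360
The z_c×3360 term appears on both sides and cancels. Collect the known terms of each column as K = Σ(ρt)_known − 3360 × (depth of known layers): K_1 = 0 − 3360×0 = 0; K_2 = 30734.1 − 3360×(0.696 + 14.27) = −19551.66.
Balance: K_1 − x×(3360 − 2790) = K_2, so x = (K_1 − K_2)/(3360 − 2790) = 19551.7/570 = 34.3 km.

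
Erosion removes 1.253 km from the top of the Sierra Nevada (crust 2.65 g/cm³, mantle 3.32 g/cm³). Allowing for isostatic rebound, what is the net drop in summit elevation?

0.253 km

Rebound u = e ρ_c/ρ_m = 1.253 km × 2.65/3.32 = 1 km.
Net surface drop = e − u = 1.253 km − 1 km = e (ρ_m − ρ_c)/ρ_m = 0.253 km.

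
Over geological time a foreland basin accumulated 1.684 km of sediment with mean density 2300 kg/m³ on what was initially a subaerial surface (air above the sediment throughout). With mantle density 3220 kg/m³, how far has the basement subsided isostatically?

Subaerial load: s = t ρ_sed / ρ_m = 1.684 km × 2300/3220 = 1.2 km.

1.2 km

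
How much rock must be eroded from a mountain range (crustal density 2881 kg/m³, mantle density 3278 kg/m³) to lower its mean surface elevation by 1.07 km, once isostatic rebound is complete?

8.83 km

Net drop Δ = e − u = e − e ρ_c/ρ_m = e (ρ_m − ρ_c)/ρ_m.
e = Δ ρ_m/(ρ_m − ρ_c) = 1.07 km × 3278/397 = 8.83 km.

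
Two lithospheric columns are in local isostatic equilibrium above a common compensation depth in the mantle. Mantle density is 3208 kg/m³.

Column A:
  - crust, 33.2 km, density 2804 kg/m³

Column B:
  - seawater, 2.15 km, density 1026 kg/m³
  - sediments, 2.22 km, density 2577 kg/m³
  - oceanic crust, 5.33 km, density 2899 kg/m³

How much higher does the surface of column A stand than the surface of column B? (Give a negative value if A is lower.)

1.77 km

For any compensation level in the mantle, the mantle terms cancel and isostasy reduces to e = (Σt_A − Σt_B) − (Σ(ρt)_A − Σ(ρt)_B) / ρ_m.
Σt_A = 33.2 km; Σt_B = 9.7 km; Σ(ρt)_A = 93092.8; Σ(ρt)_B = 23378.51 (in km·kg/m³).
e = (33.2 − 9.7) − (93092.8 − 23378.51) / 3208 = 1.77 km.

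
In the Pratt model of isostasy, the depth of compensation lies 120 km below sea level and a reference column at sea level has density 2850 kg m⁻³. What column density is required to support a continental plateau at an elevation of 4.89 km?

Pratt balance: ρ_ref D = ρ (D + h).
ρ = ρ_ref D/(D + h) = 2850 × 120 km/(120 km + 4.89 km) = 2740 kg m⁻³.

2740 kg m⁻³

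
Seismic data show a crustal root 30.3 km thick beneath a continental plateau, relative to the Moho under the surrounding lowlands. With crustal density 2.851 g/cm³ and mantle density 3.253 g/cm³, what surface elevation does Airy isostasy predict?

4.27 km

In Airy isostatic equilibrium: ρ_c h = (ρ_m − ρ_c) r.
h = r (ρ_m − ρ_c) / ρ_c = 30.3 km × (3.253 − 2.851) / 2.851 = 4.27 km.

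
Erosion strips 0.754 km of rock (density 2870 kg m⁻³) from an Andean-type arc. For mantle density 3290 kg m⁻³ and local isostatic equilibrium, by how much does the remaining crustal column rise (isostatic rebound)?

0.658 km

Unloading: uplift u = e ρ_c/ρ_m = 0.754 km × 2870/3290 = 0.658 km.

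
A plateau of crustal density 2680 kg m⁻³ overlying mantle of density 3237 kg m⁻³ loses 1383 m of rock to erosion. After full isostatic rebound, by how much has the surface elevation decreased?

238 m

Rebound u = e ρ_c/ρ_m = 1383 m × 2680/3237 = 1145 m.
Net surface drop = e − u = 1383 m − 1145 m = e (ρ_m − ρ_c)/ρ_m = 238 m.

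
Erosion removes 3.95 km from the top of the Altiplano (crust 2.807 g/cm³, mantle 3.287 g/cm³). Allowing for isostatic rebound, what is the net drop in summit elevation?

0.577 km

Rebound u = e ρ_c/ρ_m = 3.95 km × 2.807/3.287 = 3.373 km.
Net surface drop = e − u = 3.95 km − 3.373 km = e (ρ_m − ρ_c)/ρ_m = 0.577 km.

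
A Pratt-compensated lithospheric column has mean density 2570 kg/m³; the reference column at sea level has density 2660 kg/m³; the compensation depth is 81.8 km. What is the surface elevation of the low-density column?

ρ_ref D = ρ (D + h) → h = D (ρ_ref − ρ)/ρ.
h = 81.8 km × (2660 − 2570)/2570 = 2.86 km.

2.86 km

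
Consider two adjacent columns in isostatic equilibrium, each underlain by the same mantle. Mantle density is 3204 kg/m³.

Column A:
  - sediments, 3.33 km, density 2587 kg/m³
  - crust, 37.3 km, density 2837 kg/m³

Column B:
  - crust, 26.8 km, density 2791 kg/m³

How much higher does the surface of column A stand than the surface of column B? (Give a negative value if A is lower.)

1.46 km

For any compensation level in the mantle, the mantle terms cancel and isostasy reduces to e = (Σt_A − Σt_B) − (Σ(ρt)_A − Σ(ρt)_B) / ρ_m.
Σt_A = 40.63 km; Σt_B = 26.8 km; Σ(ρt)_A = 114434.81; Σ(ρt)_B = 74798.8 (in km·kg/m³).
e = (40.63 − 26.8) − (114434.81 − 74798.8) / 3204 = 1.46 km.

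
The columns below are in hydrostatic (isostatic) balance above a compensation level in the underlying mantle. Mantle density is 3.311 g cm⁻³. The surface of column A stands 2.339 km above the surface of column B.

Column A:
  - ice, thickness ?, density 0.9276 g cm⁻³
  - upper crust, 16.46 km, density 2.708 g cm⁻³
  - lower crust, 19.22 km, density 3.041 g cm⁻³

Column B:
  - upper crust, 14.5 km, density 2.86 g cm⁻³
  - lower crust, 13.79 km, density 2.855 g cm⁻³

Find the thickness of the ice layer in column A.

2.29 km

Take the compensation level at the base of the deeper column (depth z_c below the surface of column A) and equate Σ ρ_i t_i down to z_c; mantle fills any gap and the z_c terms cancel.
Column A: x×0.9276 + 16.46×2.708 + 19.22×3.041 + (z_c − 35.68 − x)×3.311
Column B: 2.339×0 + 14.5×2.86 + 13.79×2.855 + (z_c − 2.339 − 28.29)×3.311
The z_c×3.311 term appears on both sides and cancels. Collect the known terms of each column as K = Σ(ρt)_known − 3.311 × (depth of known layers): K_A = 103.0217 − 3.311×35.68 = −15.11478; K_B = 80.84045 − 3.311×(2.339 + 28.29) = −20.572169.
Balance: K_A − x×(3.311 − 0.9276) = K_B, so x = (K_A − K_B)/(3.311 − 0.9276) = 5.45739/2.3834 = 2.29 km.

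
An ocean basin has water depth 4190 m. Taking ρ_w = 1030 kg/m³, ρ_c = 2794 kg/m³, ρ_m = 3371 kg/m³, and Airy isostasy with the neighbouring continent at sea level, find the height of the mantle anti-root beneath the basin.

For local isostatic compensation: replacing crust with seawater at the top is compensated by replacing crust with mantle at the base: d (ρ_c − ρ_w) = a (ρ_m − ρ_c).
a = d (ρ_c − ρ_w)/(ρ_m − ρ_c) = 4190 m × 1764/577 = 12800 m.

12800 m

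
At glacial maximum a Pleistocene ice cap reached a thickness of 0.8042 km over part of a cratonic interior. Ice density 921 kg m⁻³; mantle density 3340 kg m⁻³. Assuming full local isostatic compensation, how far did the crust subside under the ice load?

0.222 km

By Archimedes' principle applied to the lithosphere: the ice load ρ_ice t is balanced by mantle displaced below, ρ_m s.
s = t ρ_ice / ρ_m = 0.8042 km × 921/3340 = 0.222 km.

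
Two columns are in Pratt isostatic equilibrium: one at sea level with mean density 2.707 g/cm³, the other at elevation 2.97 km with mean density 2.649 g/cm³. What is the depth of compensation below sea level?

ρ_ref D = ρ (D + h) → D (ρ_ref − ρ) = ρ h.
D = ρ h/(ρ_ref − ρ) = 2.649 × 2.97 km/(2.707 − 2.649) = 136 km.

136 km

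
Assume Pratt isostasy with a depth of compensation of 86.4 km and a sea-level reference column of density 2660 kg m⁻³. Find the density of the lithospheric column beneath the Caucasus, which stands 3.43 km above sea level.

Pratt balance: ρ_ref D = ρ (D + h).
ρ = ρ_ref D/(D + h) = 2660 × 86.4 km/(86.4 km + 3.43 km) = 2560 kg m⁻³.

2560 kg m⁻³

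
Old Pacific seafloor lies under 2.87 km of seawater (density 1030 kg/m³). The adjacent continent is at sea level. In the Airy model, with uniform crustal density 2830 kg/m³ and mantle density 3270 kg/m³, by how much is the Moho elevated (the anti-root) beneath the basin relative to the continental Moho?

11.7 km

In Airy isostatic equilibrium: replacing crust with seawater at the top is compensated by replacing crust with mantle at the base: d (ρ_c − ρ_w) = a (ρ_m − ρ_c).
a = d (ρ_c − ρ_w)/(ρ_m − ρ_c) = 2.87 km × 1800/440 = 11.7 km.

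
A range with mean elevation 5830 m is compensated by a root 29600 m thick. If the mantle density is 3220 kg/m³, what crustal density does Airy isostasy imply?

ρ_c h = (ρ_m − ρ_c) r → ρ_c (h + r) = ρ_m r → ρ_c = ρ_m r / (h + r).
ρ_c = 3220 × 29600 m / (5830 m + 29600 m) = 2690 kg/m³.

2690 kg/m³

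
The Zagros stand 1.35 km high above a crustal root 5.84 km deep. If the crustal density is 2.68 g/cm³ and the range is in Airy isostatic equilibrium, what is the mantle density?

3.3 g/cm³

Airy balance: ρ_c h = (ρ_m − ρ_c) r → ρ_m = ρ_c (1 + h/r).
ρ_m = 2.68 × (1 + 1.35 km/5.84 km) = 3.3 g/cm³.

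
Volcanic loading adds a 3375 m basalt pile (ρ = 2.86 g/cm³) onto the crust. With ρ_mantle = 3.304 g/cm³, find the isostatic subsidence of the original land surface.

Subaerial loading: s = t ρ_load / ρ_m.
s = 3375 m × 2.86/3.304 = 2920 m.

2920 m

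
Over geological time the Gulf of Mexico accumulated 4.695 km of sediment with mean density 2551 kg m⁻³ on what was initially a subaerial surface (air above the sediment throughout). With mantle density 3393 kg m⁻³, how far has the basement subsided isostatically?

3.53 km

Subaerial load: s = t ρ_sed / ρ_m = 4.695 km × 2551/3393 = 3.53 km.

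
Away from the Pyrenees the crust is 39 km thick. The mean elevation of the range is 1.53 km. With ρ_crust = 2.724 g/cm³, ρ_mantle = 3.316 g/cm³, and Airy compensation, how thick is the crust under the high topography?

47.6 km

Root depth r = h ρ_c / (ρ_m − ρ_c) = 1.53 km × 2.724 / 0.592 = 7.04 km.
Total thickness = T + h + r = 39 km + 1.53 km + 7.04 km = 47.6 km.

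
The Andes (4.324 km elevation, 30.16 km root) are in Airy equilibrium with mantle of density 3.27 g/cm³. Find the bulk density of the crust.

2.86 g/cm³

ρ_c h = (ρ_m − ρ_c) r → ρ_c (h + r) = ρ_m r → ρ_c = ρ_m r / (h + r).
ρ_c = 3.27 × 30.16 km / (4.324 km + 30.16 km) = 2.86 g/cm³.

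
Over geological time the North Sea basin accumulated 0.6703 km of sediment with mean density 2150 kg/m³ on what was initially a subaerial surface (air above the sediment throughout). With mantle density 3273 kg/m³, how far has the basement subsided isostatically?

0.44 km

Subaerial load: s = t ρ_sed / ρ_m = 0.6703 km × 2150/3273 = 0.44 km.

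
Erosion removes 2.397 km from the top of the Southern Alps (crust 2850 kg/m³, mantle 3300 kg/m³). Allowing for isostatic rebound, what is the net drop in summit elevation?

0.327 km

Rebound u = e ρ_c/ρ_m = 2.397 km × 2850/3300 = 2.07 km.
Net surface drop = e − u = 2.397 km − 2.07 km = e (ρ_m − ρ_c)/ρ_m = 0.327 km.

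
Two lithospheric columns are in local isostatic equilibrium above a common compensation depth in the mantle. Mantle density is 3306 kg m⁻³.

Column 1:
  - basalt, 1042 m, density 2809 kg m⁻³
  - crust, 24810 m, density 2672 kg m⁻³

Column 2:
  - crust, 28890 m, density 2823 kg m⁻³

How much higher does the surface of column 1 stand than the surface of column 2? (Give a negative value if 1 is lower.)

For any compensation level in the mantle, the mantle terms cancel and isostasy reduces to e = (Σt_1 − Σt_2) − (Σ(ρt)_1 − Σ(ρt)_2) / ρ_m.
Σt_1 = 25852 m; Σt_2 = 28890 m; Σ(ρt)_1 = 69219298; Σ(ρt)_2 = 81556470 (in m·kg m⁻³).
e = (25852 − 28890) − (69219298 − 81556470) / 3306 = 694 m.

694 m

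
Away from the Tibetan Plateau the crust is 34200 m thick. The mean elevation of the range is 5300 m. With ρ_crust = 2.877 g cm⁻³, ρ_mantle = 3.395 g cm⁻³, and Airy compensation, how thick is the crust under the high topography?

68900 m

Root depth r = h ρ_c / (ρ_m − ρ_c) = 5300 m × 2.877 / 0.518 = 29440 m.
Total thickness = T + h + r = 34200 m + 5300 m + 29440 m = 68900 m.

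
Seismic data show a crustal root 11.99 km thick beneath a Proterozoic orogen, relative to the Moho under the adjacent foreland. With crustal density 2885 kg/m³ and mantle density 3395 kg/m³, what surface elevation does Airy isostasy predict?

2.12 km

In Airy isostatic equilibrium: ρ_c h = (ρ_m − ρ_c) r.
h = r (ρ_m − ρ_c) / ρ_c = 11.99 km × (3395 − 2885) / 2885 = 2.12 km.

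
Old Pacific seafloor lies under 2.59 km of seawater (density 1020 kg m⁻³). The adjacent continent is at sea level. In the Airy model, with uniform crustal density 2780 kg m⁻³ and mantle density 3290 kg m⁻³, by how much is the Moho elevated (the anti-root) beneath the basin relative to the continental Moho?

Isostatic balance requires: replacing crust with seawater at the top is compensated by replacing crust with mantle at the base: d (ρ_c − ρ_w) = a (ρ_m − ρ_c).
a = d (ρ_c − ρ_w)/(ρ_m − ρ_c) = 2.59 km × 1760/510 = 8.94 km.

8.94 km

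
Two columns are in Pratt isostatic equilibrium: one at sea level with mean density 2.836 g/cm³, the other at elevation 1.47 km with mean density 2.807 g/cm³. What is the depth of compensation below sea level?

ρ_ref D = ρ (D + h) → D (ρ_ref − ρ) = ρ h.
D = ρ h/(ρ_ref − ρ) = 2.807 × 1.47 km/(2.836 − 2.807) = 142 km.

142 km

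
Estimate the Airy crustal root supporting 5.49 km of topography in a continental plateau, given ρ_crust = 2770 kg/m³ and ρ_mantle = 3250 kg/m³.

31.7 km

Balancing pressure at the compensation depth: the weight of the topography is balanced by the buoyancy of the root, ρ_c h = (ρ_m − ρ_c) r.
r = h · ρ_c / (ρ_m − ρ_c) = 5.49 km × 2770 / (3250 − 2770) = 31.7 km.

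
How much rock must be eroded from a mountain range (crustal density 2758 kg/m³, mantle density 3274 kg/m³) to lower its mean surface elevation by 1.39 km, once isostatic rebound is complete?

8.82 km

Net drop Δ = e − u = e − e ρ_c/ρ_m = e (ρ_m − ρ_c)/ρ_m.
e = Δ ρ_m/(ρ_m − ρ_c) = 1.39 km × 3274/516 = 8.82 km.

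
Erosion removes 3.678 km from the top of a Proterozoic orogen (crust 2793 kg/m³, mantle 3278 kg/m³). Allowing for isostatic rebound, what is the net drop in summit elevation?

Rebound u = e ρ_c/ρ_m = 3.678 km × 2793/3278 = 3.134 km.
Net surface drop = e − u = 3.678 km − 3.134 km = e (ρ_m − ρ_c)/ρ_m = 0.544 km.

0.544 km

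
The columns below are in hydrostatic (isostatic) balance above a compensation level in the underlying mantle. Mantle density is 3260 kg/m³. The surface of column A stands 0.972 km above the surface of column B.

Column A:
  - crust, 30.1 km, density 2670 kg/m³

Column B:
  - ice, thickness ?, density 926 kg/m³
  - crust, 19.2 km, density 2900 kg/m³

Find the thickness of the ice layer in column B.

Take the compensation level at the base of the deeper column (depth z_c below the surface of column A) and equate Σ ρ_i t_i down to z_c; mantle fills any gap and the z_c terms cancel.
Column A: 30.1×2670 + (z_c − 30.1)×3260
Column B: 0.972×0 + x×926 + 19.2×2900 + (z_c − 0.972 − 19.2 − x)×3260
The z_c×3260 term appears on both sides and cancels. Collect the known terms of each column as K = Σ(ρt)_known − 3260 × (depth of known layers): K_A = 80367 − 3260×30.1 = −17759; K_B = 55680 − 3260×(0.972 + 19.2) = −10080.72.
Balance: K_A = K_B − x×(3260 − 926), so x = (K_B − K_A)/(3260 − 926) = 7678.28/2334 = 3.29 km.

3.29 km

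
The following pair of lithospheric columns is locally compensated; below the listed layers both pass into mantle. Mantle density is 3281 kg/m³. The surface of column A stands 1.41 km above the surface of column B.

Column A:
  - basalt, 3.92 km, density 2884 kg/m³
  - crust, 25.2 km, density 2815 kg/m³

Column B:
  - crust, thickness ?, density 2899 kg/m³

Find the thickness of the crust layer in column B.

Take the compensation level at the base of the deeper column (depth z_c below the surface of column A) and equate Σ ρ_i t_i down to z_c; mantle fills any gap and the z_c terms cancel.
Column A: 3.92×2884 + 25.2×2815 + (z_c − 29.12)×3281
Column B: 1.41×0 + x×2899 + (z_c − 1.41 − 0 − x)×3281
The z_c×3281 term appears on both sides and cancels. Collect the known terms of each column as K = Σ(ρt)_known − 3281 × (depth of known layers): K_A = 82243.28 − 3281×29.12 = −13299.44; K_B = 0 − 3281×(1.41 + 0) = −4626.21.
Balance: K_A = K_B − x×(3281 − 2899), so x = (K_B − K_A)/(3281 − 2899) = 8673.23/382 = 22.7 km.

22.7 km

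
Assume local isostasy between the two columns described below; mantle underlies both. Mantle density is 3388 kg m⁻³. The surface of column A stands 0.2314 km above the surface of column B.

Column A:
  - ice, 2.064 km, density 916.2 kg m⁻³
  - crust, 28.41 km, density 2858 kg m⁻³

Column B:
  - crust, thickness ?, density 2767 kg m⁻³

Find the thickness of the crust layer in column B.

Take the compensation level at the base of the deeper column (depth z_c below the surface of column A) and equate Σ ρ_i t_i down to z_c; mantle fills any gap and the z_c terms cancel.
Column A: 2.064×916.2 + 28.41×2858 + (z_c − 30.474)×3388
Column B: 0.2314×0 + x×2767 + (z_c − 0.2314 − 0 − x)×3388
The z_c×3388 term appears on both sides and cancels. Collect the known terms of each column as K = Σ(ρt)_known − 3388 × (depth of known layers): K_A = 83086.8168 − 3388×30.474 = −20159.0952; K_B = 0 − 3388×(0.2314 + 0) = −783.9832.
Balance: K_A = K_B − x×(3388 − 2767), so x = (K_B − K_A)/(3388 − 2767) = 19375.1/621 = 31.2 km.

31.2 km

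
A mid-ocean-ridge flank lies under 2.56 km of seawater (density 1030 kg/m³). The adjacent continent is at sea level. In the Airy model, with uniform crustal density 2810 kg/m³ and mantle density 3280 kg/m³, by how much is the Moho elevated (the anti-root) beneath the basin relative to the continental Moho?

9.7 km

By Archimedes' principle applied to the lithosphere: replacing crust with seawater at the top is compensated by replacing crust with mantle at the base: d (ρ_c − ρ_w) = a (ρ_m − ρ_c).
a = d (ρ_c − ρ_w)/(ρ_m − ρ_c) = 2.56 km × 1780/470 = 9.7 km.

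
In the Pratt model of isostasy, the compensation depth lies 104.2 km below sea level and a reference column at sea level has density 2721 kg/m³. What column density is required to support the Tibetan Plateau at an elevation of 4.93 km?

Pratt balance: ρ_ref D = ρ (D + h).
ρ = ρ_ref D/(D + h) = 2721 × 104.2 km/(104.2 km + 4.93 km) = 2600 kg/m³.

2600 kg/m³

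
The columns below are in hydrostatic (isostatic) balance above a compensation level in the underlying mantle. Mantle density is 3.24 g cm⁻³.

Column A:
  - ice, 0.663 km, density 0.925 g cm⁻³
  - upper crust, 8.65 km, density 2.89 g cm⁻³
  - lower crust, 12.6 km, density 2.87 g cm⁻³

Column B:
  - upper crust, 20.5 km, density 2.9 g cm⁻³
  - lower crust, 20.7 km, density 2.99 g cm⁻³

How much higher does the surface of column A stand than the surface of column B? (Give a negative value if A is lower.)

−0.901 km

For any compensation level in the mantle, the mantle terms cancel and isostasy reduces to e = (Σt_A − Σt_B) − (Σ(ρt)_A − Σ(ρt)_B) / ρ_m.
Σt_A = 21.913 km; Σt_B = 41.2 km; Σ(ρt)_A = 61.773775; Σ(ρt)_B = 121.343 (in km·g cm⁻³).
e = (21.913 − 41.2) − (61.773775 − 121.343) / 3.24 = −0.901 km.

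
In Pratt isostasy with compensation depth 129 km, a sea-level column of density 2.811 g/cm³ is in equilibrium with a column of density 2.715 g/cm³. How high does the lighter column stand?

ρ_ref D = ρ (D + h) → h = D (ρ_ref − ρ)/ρ.
h = 129 km × (2.811 − 2.715)/2.715 = 4.56 km.

4.56 km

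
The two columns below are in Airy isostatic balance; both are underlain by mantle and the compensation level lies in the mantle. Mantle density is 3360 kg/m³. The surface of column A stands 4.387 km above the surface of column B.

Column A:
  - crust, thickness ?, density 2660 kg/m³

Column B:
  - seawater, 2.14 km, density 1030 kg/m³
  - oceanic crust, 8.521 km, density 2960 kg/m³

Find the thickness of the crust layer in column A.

Take the compensation level at the base of the deeper column (depth z_c below the surface of column A) and equate Σ ρ_i t_i down to z_c; mantle fills any gap and the z_c terms cancel.
Column A: x×2660 + (z_c − 0 − x)×3360
Column B: 4.387×0 + 2.14×1030 + 8.521×2960 + (z_c − 4.387 − 10.661)×3360
The z_c×3360 term appears on both sides and cancels. Collect the known terms of each column as K = Σ(ρt)_known − 3360 × (depth of known layers): K_A = 0 − 3360×0 = 0; K_B = 27426.36 − 3360×(4.387 + 10.661) = −23134.92.
Balance: K_A − x×(3360 − 2660) = K_B, so x = (K_A − K_B)/(3360 − 2660) = 23134.9/700 = 33 km.

33 km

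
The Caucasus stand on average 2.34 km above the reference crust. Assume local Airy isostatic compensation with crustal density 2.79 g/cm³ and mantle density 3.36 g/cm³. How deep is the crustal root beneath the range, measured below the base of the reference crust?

For local isostatic compensation: the weight of the topography is balanced by the buoyancy of the root, ρ_c h = (ρ_m − ρ_c) r.
r = h · ρ_c / (ρ_m − ρ_c) = 2.34 km × 2.79 / (3.36 − 2.79) = 11.5 km.

11.5 km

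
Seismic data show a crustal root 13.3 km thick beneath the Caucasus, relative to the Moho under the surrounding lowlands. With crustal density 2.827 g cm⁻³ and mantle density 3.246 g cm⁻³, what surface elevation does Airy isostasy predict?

For local isostatic compensation: ρ_c h = (ρ_m − ρ_c) r.
h = r (ρ_m − ρ_c) / ρ_c = 13.3 km × (3.246 − 2.827) / 2.827 = 1.97 km.

1.97 km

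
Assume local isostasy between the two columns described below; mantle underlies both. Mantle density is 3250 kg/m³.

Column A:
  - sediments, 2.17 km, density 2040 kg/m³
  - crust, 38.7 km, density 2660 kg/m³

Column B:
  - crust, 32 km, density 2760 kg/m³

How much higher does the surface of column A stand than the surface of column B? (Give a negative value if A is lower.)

For any compensation level in the mantle, the mantle terms cancel and isostasy reduces to e = (Σt_A − Σt_B) − (Σ(ρt)_A − Σ(ρt)_B) / ρ_m.
Σt_A = 40.87 km; Σt_B = 32 km; Σ(ρt)_A = 107368.8; Σ(ρt)_B = 88320 (in km·kg/m³).
e = (40.87 − 32) − (107368.8 − 88320) / 3250 = 3.01 km.

3.01 km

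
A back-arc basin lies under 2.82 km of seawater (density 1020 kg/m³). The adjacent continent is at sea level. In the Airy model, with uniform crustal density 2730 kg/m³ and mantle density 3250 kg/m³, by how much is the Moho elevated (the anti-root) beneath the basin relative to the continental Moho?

In Airy isostatic equilibrium: replacing crust with seawater at the top is compensated by replacing crust with mantle at the base: d (ρ_c − ρ_w) = a (ρ_m − ρ_c).
a = d (ρ_c − ρ_w)/(ρ_m − ρ_c) = 2.82 km × 1710/520 = 9.27 km.

9.27 km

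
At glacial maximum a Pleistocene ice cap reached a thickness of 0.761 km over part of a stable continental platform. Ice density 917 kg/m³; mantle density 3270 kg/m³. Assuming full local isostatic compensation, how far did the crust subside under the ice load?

0.213 km

Equating mass per unit area of the two columns: the ice load ρ_ice t is balanced by mantle displaced below, ρ_m s.
s = t ρ_ice / ρ_m = 0.761 km × 917/3270 = 0.213 km.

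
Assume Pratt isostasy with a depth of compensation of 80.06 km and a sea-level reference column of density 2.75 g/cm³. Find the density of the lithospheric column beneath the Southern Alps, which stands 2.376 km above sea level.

Pratt balance: ρ_ref D = ρ (D + h).
ρ = ρ_ref D/(D + h) = 2.75 × 80.06 km/(80.06 km + 2.376 km) = 2.67 g/cm³.

2.67 g/cm³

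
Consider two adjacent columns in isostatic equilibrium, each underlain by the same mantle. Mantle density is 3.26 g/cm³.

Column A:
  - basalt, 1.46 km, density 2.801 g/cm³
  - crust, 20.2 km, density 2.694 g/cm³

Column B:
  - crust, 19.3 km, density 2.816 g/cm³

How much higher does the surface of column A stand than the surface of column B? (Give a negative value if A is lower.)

1.08 km

For any compensation level in the mantle, the mantle terms cancel and isostasy reduces to e = (Σt_A − Σt_B) − (Σ(ρt)_A − Σ(ρt)_B) / ρ_m.
Σt_A = 21.66 km; Σt_B = 19.3 km; Σ(ρt)_A = 58.50826; Σ(ρt)_B = 54.3488 (in km·g/cm³).
e = (21.66 − 19.3) − (58.50826 − 54.3488) / 3.26 = 1.08 km.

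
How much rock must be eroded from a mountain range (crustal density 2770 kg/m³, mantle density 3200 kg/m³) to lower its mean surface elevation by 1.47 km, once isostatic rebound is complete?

10.9 km

Net drop Δ = e − u = e − e ρ_c/ρ_m = e (ρ_m − ρ_c)/ρ_m.
e = Δ ρ_m/(ρ_m − ρ_c) = 1.47 km × 3200/430 = 10.9 km.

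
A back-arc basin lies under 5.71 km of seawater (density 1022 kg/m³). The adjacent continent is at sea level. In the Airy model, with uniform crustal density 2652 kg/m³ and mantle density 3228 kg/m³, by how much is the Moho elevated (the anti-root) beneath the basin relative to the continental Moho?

16.2 km

By Archimedes' principle applied to the lithosphere: replacing crust with seawater at the top is compensated by replacing crust with mantle at the base: d (ρ_c − ρ_w) = a (ρ_m − ρ_c).
a = d (ρ_c − ρ_w)/(ρ_m − ρ_c) = 5.71 km × 1630/576 = 16.2 km.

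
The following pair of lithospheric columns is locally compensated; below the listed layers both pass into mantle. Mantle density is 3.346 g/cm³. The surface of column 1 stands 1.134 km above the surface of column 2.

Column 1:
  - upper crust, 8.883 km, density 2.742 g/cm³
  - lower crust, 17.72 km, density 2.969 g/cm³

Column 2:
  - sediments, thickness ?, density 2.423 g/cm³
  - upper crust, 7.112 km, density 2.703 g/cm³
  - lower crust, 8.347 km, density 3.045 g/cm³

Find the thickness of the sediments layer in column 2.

1.26 km

Take the compensation level at the base of the deeper column (depth z_c below the surface of column 1) and equate Σ ρ_i t_i down to z_c; mantle fills any gap and the z_c terms cancel.
Column 1: 8.883×2.742 + 17.72×2.969 + (z_c − 26.603)×3.346
Column 2: 1.134×0 + x×2.423 + 7.112×2.703 + 8.347×3.045 + (z_c − 1.134 − 15.459 − x)×3.346
The z_c×3.346 term appears on both sides and cancels. Collect the known terms of each column as K = Σ(ρt)_known − 3.346 × (depth of known layers): K_1 = 76.967866 − 3.346×26.603 = −12.045772; K_2 = 44.640351 − 3.346×(1.134 + 15.459) = −10.879827.
Balance: K_1 = K_2 − x×(3.346 − 2.423), so x = (K_2 − K_1)/(3.346 − 2.423) = 1.16595/0.923 = 1.26 km.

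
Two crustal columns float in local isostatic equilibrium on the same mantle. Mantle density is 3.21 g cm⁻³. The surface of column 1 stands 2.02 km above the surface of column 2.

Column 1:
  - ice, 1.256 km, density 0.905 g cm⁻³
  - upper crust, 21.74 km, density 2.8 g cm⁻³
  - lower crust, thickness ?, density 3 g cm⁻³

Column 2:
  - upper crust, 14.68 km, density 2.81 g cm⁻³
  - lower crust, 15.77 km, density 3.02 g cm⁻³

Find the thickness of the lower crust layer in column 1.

Take the compensation level at the base of the deeper column (depth z_c below the surface of column 1) and equate Σ ρ_i t_i down to z_c; mantle fills any gap and the z_c terms cancel.
Column 1: 1.256×0.905 + 21.74×2.8 + x×3 + (z_c − 22.996 − x)×3.21
Column 2: 2.02×0 + 14.68×2.81 + 15.77×3.02 + (z_c − 2.02 − 30.45)×3.21
The z_c×3.21 term appears on both sides and cancels. Collect the known terms of each column as K = Σ(ρt)_known − 3.21 × (depth of known layers): K_1 = 62.00868 − 3.21×22.996 = −11.80848; K_2 = 88.8762 − 3.21×(2.02 + 30.45) = −15.3525.
Balance: K_1 − x×(3.21 − 3) = K_2, so x = (K_1 − K_2)/(3.21 − 3) = 3.54402/0.21 = 16.9 km.

16.9 km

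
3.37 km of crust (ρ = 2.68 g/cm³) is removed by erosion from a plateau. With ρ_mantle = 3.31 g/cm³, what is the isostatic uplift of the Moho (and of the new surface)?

2.73 km

Unloading: uplift u = e ρ_c/ρ_m = 3.37 km × 2.68/3.31 = 2.73 km.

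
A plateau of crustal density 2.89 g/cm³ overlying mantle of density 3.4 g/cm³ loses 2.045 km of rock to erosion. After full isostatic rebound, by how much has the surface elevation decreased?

0.307 km

Rebound u = e ρ_c/ρ_m = 2.045 km × 2.89/3.4 = 1.738 km.
Net surface drop = e − u = 2.045 km − 1.738 km = e (ρ_m − ρ_c)/ρ_m = 0.307 km.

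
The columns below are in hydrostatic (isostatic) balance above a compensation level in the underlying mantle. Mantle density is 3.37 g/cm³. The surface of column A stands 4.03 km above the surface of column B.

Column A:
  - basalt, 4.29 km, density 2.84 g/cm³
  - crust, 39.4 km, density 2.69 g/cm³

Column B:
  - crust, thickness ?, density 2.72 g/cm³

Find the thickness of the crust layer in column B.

Take the compensation level at the base of the deeper column (depth z_c below the surface of column A) and equate Σ ρ_i t_i down to z_c; mantle fills any gap and the z_c terms cancel.
Column A: 4.29×2.84 + 39.4×2.69 + (z_c − 43.69)×3.37
Column B: 4.03×0 + x×2.72 + (z_c − 4.03 − 0 − x)×3.37
The z_c×3.37 term appears on both sides and cancels. Collect the known terms of each column as K = Σ(ρt)_known − 3.37 × (depth of known layers): K_A = 118.1696 − 3.37×43.69 = −29.0657; K_B = 0 − 3.37×(4.03 + 0) = −13.5811.
Balance: K_A = K_B − x×(3.37 − 2.72), so x = (K_B − K_A)/(3.37 − 2.72) = 15.4846/0.65 = 23.8 km.

23.8 km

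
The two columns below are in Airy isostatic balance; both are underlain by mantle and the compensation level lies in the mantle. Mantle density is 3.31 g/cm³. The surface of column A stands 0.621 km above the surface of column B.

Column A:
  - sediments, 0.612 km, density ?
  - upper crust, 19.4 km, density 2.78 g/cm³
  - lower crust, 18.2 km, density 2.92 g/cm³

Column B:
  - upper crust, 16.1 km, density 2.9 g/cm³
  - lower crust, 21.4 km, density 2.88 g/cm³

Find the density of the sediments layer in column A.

2.53 g/cm³

Take the compensation level at the base of the deeper column (depth z_c below the surface of column A) and equate Σ ρ_i t_i down to z_c; mantle fills any gap and the z_c terms cancel.
Column A: 0.612×ρ + 19.4×2.78 + 18.2×2.92 + (z_c − 38.212)×3.31
Column B: 0.621×0 + 16.1×2.9 + 21.4×2.88 + (z_c − 0.621 − 37.5)×3.31
The z_c×3.31 term appears on both sides and cancels. Collect the known terms of each column as K = Σ(ρt)_known − 3.31 × (depth of known layers): K_A = 107.076 − 3.31×38.212 = −19.40572; K_B = 108.322 − 3.31×(0.621 + 37.5) = −17.85851.
Balance: K_A + 0.612×ρ = K_B, so ρ = (K_B − K_A)/0.612 = 1.54721/0.612 = 2.53 g/cm³.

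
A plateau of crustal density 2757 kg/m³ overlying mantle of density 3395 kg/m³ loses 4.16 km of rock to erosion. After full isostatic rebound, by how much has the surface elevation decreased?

0.782 km

Rebound u = e ρ_c/ρ_m = 4.16 km × 2757/3395 = 3.378 km.
Net surface drop = e − u = 4.16 km − 3.378 km = e (ρ_m − ρ_c)/ρ_m = 0.782 km.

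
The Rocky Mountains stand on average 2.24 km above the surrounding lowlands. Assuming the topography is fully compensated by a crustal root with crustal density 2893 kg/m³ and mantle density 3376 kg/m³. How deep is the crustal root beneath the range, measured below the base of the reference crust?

By Archimedes' principle applied to the lithosphere: the weight of the topography is balanced by the buoyancy of the root, ρ_c h = (ρ_m − ρ_c) r.
r = h · ρ_c / (ρ_m − ρ_c) = 2.24 km × 2893 / (3376 − 2893) = 13.4 km.

13.4 km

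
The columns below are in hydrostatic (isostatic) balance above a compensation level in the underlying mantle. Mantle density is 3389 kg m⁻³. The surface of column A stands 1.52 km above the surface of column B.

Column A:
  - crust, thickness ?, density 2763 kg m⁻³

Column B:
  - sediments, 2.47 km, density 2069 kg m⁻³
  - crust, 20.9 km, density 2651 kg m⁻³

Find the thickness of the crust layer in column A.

38.1 km

Take the compensation level at the base of the deeper column (depth z_c below the surface of column A) and equate Σ ρ_i t_i down to z_c; mantle fills any gap and the z_c terms cancel.
Column A: x×2763 + (z_c − 0 − x)×3389
Column B: 1.52×0 + 2.47×2069 + 20.9×2651 + (z_c − 1.52 − 23.37)×3389
The z_c×3389 term appears on both sides and cancels. Collect the known terms of each column as K = Σ(ρt)_known − 3389 × (depth of known layers): K_A = 0 − 3389×0 = 0; K_B = 60516.33 − 3389×(1.52 + 23.37) = −23835.88.
Balance: K_A − x×(3389 − 2763) = K_B, so x = (K_A − K_B)/(3389 − 2763) = 23835.9/626 = 38.1 km.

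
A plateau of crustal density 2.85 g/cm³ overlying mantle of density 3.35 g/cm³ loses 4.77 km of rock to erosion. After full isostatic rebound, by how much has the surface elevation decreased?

0.712 km

Rebound u = e ρ_c/ρ_m = 4.77 km × 2.85/3.35 = 4.058 km.
Net surface drop = e − u = 4.77 km − 4.058 km = e (ρ_m − ρ_c)/ρ_m = 0.712 km.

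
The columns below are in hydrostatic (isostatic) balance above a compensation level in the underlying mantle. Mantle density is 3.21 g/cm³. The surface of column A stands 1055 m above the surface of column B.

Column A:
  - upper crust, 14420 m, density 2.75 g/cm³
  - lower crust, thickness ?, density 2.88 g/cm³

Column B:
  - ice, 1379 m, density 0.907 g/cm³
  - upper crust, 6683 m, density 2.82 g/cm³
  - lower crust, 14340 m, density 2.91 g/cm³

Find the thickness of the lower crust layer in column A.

Take the compensation level at the base of the deeper column (depth z_c below the surface of column A) and equate Σ ρ_i t_i down to z_c; mantle fills any gap and the z_c terms cancel.
Column A: 14420×2.75 + x×2.88 + (z_c − 14420 − x)×3.21
Column B: 1055×0 + 1379×0.907 + 6683×2.82 + 14340×2.91 + (z_c − 1055 − 22402)×3.21
The z_c×3.21 term appears on both sides and cancels. Collect the known terms of each column as K = Σ(ρt)_known − 3.21 × (depth of known layers): K_A = 39655 − 3.21×14420 = −6633.2; K_B = 61826.213 − 3.21×(1055 + 22402) = −13470.757.
Balance: K_A − x×(3.21 − 2.88) = K_B, so x = (K_A − K_B)/(3.21 − 2.88) = 6837.56/0.33 = 20700 m.

20700 m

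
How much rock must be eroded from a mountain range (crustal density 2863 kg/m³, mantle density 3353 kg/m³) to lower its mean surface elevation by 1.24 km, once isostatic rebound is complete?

8.49 km

Net drop Δ = e − u = e − e ρ_c/ρ_m = e (ρ_m − ρ_c)/ρ_m.
e = Δ ρ_m/(ρ_m − ρ_c) = 1.24 km × 3353/490 = 8.49 km.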